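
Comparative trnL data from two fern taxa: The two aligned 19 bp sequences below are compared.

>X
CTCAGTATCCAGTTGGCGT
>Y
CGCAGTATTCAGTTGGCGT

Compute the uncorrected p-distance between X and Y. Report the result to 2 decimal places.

0.11

The sequences differ at 2 of 19 positions (sites 2, 9).
p = 2/19 = 0.105263… ≈ 0.11 (to 2 d.p.).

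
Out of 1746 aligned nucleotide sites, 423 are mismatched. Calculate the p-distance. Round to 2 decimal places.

p = 423/1746 = 0.242268… ≈ 0.24 (to 2 d.p.).

0.24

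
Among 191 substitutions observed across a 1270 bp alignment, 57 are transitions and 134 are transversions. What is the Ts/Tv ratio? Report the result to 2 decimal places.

R = 57/134 = 0.425373… ≈ 0.43 (to 2 d.p.).

0.43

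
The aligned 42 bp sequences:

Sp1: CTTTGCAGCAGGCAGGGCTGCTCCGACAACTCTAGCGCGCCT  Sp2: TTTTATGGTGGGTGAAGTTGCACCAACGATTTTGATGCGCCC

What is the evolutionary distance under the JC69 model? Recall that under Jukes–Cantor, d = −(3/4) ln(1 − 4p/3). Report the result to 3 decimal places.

The sequences differ at 20 of 42 sites, so p = 20/42 ≈ 0.47619.
d = −(3/4) ln(1 − 4p/3) = −0.75 ln(1 − 0.63492) = −0.75 ln(0.36508)
  = −0.75 × (-1.007639) = 0.755729 substitutions/site.

0.756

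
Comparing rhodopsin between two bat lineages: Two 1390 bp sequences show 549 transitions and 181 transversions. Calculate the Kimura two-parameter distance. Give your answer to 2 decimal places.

1.34

P = 549/1390 ≈ 0.394964 and Q = 181/1390 ≈ 0.130216.
Under the Kimura two-parameter model, d = −½ ln(1 − 2P − Q) − ¼ ln(1 − 2Q).
1 − 2P − Q = 0.079856, giving −½ ln(0.079856) = 1.263765.
1 − 2Q = 0.739568, giving −¼ ln(0.739568) = 0.075422.
d = 1.263765 + 0.075422 = 1.339187.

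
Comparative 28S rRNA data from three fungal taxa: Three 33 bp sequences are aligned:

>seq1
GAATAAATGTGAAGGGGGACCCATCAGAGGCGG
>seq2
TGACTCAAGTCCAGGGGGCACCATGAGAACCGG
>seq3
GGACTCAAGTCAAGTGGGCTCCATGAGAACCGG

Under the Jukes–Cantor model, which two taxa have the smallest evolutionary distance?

seq2 and seq3

seq1–seq2: 13/33 differ, p = 0.394, d = 0.559.
seq1–seq3: 12/33 differ, p = 0.364, d = 0.497.
seq2–seq3: 4/33 differ, p = 0.121, d = 0.132.
The smallest distance is between seq2 and seq3.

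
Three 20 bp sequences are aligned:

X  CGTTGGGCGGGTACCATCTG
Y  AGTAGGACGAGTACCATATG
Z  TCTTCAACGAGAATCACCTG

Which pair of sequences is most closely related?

X–Y: 5/20 differ, p = 0.250, d = 0.304.
X–Z: 9/20 differ, p = 0.450, d = 0.687.
Y–Z: 9/20 differ, p = 0.450, d = 0.687.
The smallest distance is between X and Y.

X and Y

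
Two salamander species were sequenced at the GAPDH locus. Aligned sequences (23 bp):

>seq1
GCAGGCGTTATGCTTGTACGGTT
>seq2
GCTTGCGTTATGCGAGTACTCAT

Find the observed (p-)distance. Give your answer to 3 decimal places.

The sequences differ at 7 of 23 positions (sites 3, 4, 14, 15, 20, 21, 22).
p = 7/23 = 0.304347… ≈ 0.304 (to 3 d.p.).

0.304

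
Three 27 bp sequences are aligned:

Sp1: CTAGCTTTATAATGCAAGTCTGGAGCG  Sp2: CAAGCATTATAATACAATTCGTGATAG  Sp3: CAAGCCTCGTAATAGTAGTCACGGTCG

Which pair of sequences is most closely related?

Sp1–Sp2: 8/27 differ, p = 0.296, d = 0.377.
Sp1–Sp3: 11/27 differ, p = 0.407, d = 0.588.
Sp2–Sp3: 10/27 differ, p = 0.370, d = 0.511.
The smallest distance is between Sp1 and Sp2.

Sp1 and Sp2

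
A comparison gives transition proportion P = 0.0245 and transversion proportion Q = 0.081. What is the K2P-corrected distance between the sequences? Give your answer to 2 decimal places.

0.11

Under the Kimura two-parameter model, d = −½ ln(1 − 2P − Q) − ¼ ln(1 − 2Q).
1 − 2P − Q = 0.87, giving −½ ln(0.87) = 0.069631.
1 − 2Q = 0.838, giving −¼ ln(0.838) = 0.044184.
d = 0.069631 + 0.044184 = 0.113815.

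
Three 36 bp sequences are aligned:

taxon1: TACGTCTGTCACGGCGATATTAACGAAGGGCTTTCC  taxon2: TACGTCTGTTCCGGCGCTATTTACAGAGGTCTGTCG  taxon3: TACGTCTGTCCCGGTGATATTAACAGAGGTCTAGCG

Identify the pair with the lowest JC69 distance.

taxon1–taxon2: 9/36 differ, p = 0.250, d = 0.304.
taxon1–taxon3: 8/36 differ, p = 0.222, d = 0.264.
taxon2–taxon3: 6/36 differ, p = 0.167, d = 0.188.
The smallest distance is between taxon2 and taxon3.

taxon2 and taxon3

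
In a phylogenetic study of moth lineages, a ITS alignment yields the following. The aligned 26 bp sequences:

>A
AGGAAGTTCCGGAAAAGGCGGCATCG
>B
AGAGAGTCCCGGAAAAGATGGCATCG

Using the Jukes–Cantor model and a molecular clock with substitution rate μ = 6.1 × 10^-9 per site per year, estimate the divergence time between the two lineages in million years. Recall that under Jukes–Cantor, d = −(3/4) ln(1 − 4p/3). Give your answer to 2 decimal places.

18.21

The sequences differ at 5 of 26 sites (3, 4, 8, 18, 19), so p = 5/26 ≈ 0.192308.
d = −(3/4) ln(1 − 4p/3) = −0.75 ln(1 − 0.256411) = −0.75 ln(0.743589)
  = −0.75 × (-0.296267) = 0.222200 substitutions/site.
Under a molecular clock d = 2μt, so t = d/(2μ) = 0.222200 / (2 × 6.1 × 10^-9) = 18.21 million years.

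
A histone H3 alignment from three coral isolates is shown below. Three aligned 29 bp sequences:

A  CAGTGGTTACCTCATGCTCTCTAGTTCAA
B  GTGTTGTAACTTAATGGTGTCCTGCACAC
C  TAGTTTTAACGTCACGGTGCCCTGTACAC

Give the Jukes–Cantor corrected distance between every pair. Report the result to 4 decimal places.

d(A,B) = 0.6829, d(A,C) = 0.6829, d(B,C) = 0.3439

A–B: 13/29 sites differ → p ≈ 0.448276, d = −0.75 ln(1 − 0.597701) = 0.682920 ≈ 0.6829.
A–C: 13/29 sites differ → p ≈ 0.448276, d = −0.75 ln(1 − 0.597701) = 0.682920 ≈ 0.6829.
B–C: 8/29 sites differ → p ≈ 0.275862, d = −0.75 ln(1 − 0.367816) = 0.343931 ≈ 0.3439.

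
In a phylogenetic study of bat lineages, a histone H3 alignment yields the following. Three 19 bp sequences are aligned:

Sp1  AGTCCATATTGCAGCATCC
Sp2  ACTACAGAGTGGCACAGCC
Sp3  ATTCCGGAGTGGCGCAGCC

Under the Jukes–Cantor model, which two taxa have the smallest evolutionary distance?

Sp1–Sp2: 8/19 differ, p = 0.421, d = 0.618.
Sp1–Sp3: 7/19 differ, p = 0.368, d = 0.507.
Sp2–Sp3: 4/19 differ, p = 0.211, d = 0.247.
The smallest distance is between Sp2 and Sp3.

Sp2 and Sp3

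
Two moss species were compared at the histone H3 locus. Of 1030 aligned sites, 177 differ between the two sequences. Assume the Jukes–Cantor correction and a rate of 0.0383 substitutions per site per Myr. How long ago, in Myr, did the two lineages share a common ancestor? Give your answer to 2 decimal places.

2.55

p = 177/1030 ≈ 0.171845.
d = −(3/4) ln(1 − 4p/3) = −0.75 ln(1 − 0.229127) = −0.75 ln(0.770873)
  = −0.75 × (-0.260232) = 0.195174 substitutions/site.
Under a molecular clock d = 2μt, so t = d/(2μ) = 0.195174 / (2 × 0.0383) = 2.55 Myr.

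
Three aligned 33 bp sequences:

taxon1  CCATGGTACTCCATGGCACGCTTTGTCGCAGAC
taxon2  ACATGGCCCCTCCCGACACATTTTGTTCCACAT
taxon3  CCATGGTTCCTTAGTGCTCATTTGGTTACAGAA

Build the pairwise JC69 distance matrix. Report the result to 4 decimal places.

d(taxon1,taxon2) = 0.6254, d(taxon1,taxon3) = 0.5587, d(taxon2,taxon3) = 0.5587

taxon1–taxon2: 14/33 sites differ → p ≈ 0.424242, d = −0.75 ln(1 − 0.565656) = 0.625439 ≈ 0.6254.
taxon1–taxon3: 13/33 sites differ → p ≈ 0.393939, d = −0.75 ln(1 − 0.525252) = 0.558728 ≈ 0.5587.
taxon2–taxon3: 13/33 sites differ → p ≈ 0.393939, d = −0.75 ln(1 − 0.525252) = 0.558728 ≈ 0.5587.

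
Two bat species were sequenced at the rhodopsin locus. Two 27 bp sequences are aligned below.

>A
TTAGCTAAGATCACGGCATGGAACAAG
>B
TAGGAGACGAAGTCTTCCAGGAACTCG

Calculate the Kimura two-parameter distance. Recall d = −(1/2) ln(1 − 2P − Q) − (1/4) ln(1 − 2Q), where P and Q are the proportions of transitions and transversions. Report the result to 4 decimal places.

Of 27 sites, 1 differences are transitions and 13 are transversions, so P = 1/27 ≈ 0.037037 and Q = 13/27 ≈ 0.481481.
Under the Kimura two-parameter model, d = −½ ln(1 − 2P − Q) − ¼ ln(1 − 2Q).
1 − 2P − Q = 0.444445, giving −½ ln(0.444445) = 0.405464.
1 − 2Q = 0.037038, giving −¼ ln(0.037038) = 0.823953.
d = 0.405464 + 0.823953 = 1.229417.

1.2294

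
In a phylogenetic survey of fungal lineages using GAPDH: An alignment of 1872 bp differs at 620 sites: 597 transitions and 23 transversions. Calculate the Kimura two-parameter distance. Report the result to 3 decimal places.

0.531

P = 597/1872 ≈ 0.31891 and Q = 23/1872 ≈ 0.012286.
Under the Kimura two-parameter model, d = −½ ln(1 − 2P − Q) − ¼ ln(1 − 2Q).
1 − 2P − Q = 0.349894, giving −½ ln(0.349894) = 0.525063.
1 − 2Q = 0.975428, giving −¼ ln(0.975428) = 0.006220.
d = 0.525063 + 0.006220 = 0.531283.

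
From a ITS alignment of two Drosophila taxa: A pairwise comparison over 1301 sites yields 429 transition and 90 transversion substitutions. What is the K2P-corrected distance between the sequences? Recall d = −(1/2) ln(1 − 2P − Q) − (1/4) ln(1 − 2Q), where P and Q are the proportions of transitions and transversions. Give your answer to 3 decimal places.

0.689

P = 429/1301 ≈ 0.329746 and Q = 90/1301 ≈ 0.069178.
Under the Kimura two-parameter model, d = −½ ln(1 − 2P − Q) − ¼ ln(1 − 2Q).
1 − 2P − Q = 0.27133, giving −½ ln(0.27133) = 0.652210.
1 − 2Q = 0.861644, giving −¼ ln(0.861644) = 0.037228.
d = 0.652210 + 0.037228 = 0.689438.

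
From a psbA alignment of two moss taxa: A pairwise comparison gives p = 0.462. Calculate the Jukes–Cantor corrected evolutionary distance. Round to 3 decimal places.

d = −(3/4) ln(1 − 4p/3) = −0.75 ln(1 − 0.616) = −0.75 ln(0.384)
  = −0.75 × (-0.957113) = 0.717835 substitutions/site.

0.718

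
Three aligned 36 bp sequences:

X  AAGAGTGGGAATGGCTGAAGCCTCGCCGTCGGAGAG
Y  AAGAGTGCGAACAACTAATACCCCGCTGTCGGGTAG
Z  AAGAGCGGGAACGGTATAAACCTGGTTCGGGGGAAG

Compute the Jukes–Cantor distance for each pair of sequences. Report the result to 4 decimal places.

X–Y: 11/36 sites differ → p ≈ 0.305556, d = −0.75 ln(1 − 0.407408) = 0.392437 ≈ 0.3924.
X–Z: 14/36 sites differ → p ≈ 0.388889, d = −0.75 ln(1 − 0.518519) = 0.548166 ≈ 0.5482.
Y–Z: 15/36 sites differ → p ≈ 0.416667, d = −0.75 ln(1 − 0.555556) = 0.608198 ≈ 0.6082.

d(X,Y) = 0.3924, d(X,Z) = 0.5482, d(Y,Z) = 0.6082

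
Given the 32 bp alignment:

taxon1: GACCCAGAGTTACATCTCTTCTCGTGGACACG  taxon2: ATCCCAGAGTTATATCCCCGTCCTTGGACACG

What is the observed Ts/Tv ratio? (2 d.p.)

Transitions are A↔G and C↔T; transversions are all other mismatches.
Transitions: 6. Transversions: 3.
R = 6/3 = 2.00.

2.00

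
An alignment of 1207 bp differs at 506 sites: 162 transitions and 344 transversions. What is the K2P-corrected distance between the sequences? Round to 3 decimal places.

0.614

P = 162/1207 ≈ 0.134217 and Q = 344/1207 ≈ 0.285004.
Under the Kimura two-parameter model, d = −½ ln(1 − 2P − Q) − ¼ ln(1 − 2Q).
1 − 2P − Q = 0.446562, giving −½ ln(0.446562) = 0.403089.
1 − 2Q = 0.429992, giving −¼ ln(0.429992) = 0.210997.
d = 0.403089 + 0.210997 = 0.614086.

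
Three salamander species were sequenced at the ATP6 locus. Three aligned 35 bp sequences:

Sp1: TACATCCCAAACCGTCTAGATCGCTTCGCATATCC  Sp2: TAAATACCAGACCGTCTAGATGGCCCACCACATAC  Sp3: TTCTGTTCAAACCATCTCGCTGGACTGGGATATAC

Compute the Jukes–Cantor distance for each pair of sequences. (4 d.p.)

d(Sp1,Sp2) = 0.3597, d(Sp1,Sp3) = 0.5716, d(Sp2,Sp3) = 0.7053

Sp1–Sp2: 10/35 sites differ → p ≈ 0.285714, d = −0.75 ln(1 − 0.380952) = 0.359679 ≈ 0.3597.
Sp1–Sp3: 14/35 sites differ → p = 0.4, d = −0.75 ln(1 − 0.533333) = 0.571605 ≈ 0.5716.
Sp2–Sp3: 16/35 sites differ → p ≈ 0.457143, d = −0.75 ln(1 − 0.609524) = 0.705292 ≈ 0.7053.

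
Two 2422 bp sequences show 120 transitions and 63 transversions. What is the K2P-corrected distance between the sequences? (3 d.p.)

0.080

P = 120/2422 ≈ 0.049546 and Q = 63/2422 ≈ 0.026012.
Under the Kimura two-parameter model, d = −½ ln(1 − 2P − Q) − ¼ ln(1 − 2Q).
1 − 2P − Q = 0.874896, giving −½ ln(0.874896) = 0.066825.
1 − 2Q = 0.947976, giving −¼ ln(0.947976) = 0.013357.
d = 0.066825 + 0.013357 = 0.080182.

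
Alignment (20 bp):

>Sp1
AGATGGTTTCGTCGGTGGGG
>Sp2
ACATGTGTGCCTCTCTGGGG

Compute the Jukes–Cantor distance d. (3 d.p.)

0.471

The sequences differ at 7 of 20 sites (2, 6, 7, 9, 11, 14, 15), so p = 7/20 = 0.35.
d = −(3/4) ln(1 − 4p/3) = −0.75 ln(1 − 0.466667) = −0.75 ln(0.533333)
  = −0.75 × (-0.628609) = 0.471457 substitutions/site.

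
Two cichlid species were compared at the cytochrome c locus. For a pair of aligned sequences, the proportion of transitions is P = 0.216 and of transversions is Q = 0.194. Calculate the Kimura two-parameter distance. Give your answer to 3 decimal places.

Under the Kimura two-parameter model, d = −½ ln(1 − 2P − Q) − ¼ ln(1 − 2Q).
1 − 2P − Q = 0.374, giving −½ ln(0.374) = 0.491750.
1 − 2Q = 0.612, giving −¼ ln(0.612) = 0.122756.
d = 0.491750 + 0.122756 = 0.614506.

0.615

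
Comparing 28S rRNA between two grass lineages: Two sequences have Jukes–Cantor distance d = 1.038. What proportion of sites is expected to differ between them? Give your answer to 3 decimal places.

0.562

p = (3/4)(1 − e^(−4d/3)) = 0.75 × (1 − e^(-1.384)) = 0.75 × (1 − 0.250574) = 0.562070.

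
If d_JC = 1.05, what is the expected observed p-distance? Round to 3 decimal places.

p = (3/4)(1 − e^(−4d/3)) = 0.75 × (1 − e^(-1.4)) = 0.75 × (1 − 0.246597) = 0.565052.

0.565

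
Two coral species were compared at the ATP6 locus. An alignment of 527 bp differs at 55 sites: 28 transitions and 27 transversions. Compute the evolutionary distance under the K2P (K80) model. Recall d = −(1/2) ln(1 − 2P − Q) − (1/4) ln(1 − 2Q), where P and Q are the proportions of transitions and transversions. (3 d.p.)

P = 28/527 ≈ 0.053131 and Q = 27/527 ≈ 0.051233.
Under the Kimura two-parameter model, d = −½ ln(1 − 2P − Q) − ¼ ln(1 − 2Q).
1 − 2P − Q = 0.842505, giving −½ ln(0.842505) = 0.085688.
1 − 2Q = 0.897534, giving −¼ ln(0.897534) = 0.027026.
d = 0.085688 + 0.027026 = 0.112714.

0.113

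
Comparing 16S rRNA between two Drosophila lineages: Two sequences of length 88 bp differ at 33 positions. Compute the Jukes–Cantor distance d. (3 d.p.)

0.520

p = 33/88 = 0.375.
d = −(3/4) ln(1 − 4p/3) = −0.75 ln(1 − 0.5) = −0.75 ln(0.5)
  = −0.75 × (-0.693147) = 0.519860 substitutions/site.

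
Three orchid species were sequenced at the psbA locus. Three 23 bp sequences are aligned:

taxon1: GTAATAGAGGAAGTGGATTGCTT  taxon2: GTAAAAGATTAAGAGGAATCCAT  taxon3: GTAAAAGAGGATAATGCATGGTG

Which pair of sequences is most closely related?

taxon1 and taxon2

taxon1–taxon2: 7/23 differ, p = 0.304, d = 0.390.
taxon1–taxon3: 9/23 differ, p = 0.391, d = 0.553.
taxon2–taxon3: 10/23 differ, p = 0.435, d = 0.650.
The smallest distance is between taxon1 and taxon2.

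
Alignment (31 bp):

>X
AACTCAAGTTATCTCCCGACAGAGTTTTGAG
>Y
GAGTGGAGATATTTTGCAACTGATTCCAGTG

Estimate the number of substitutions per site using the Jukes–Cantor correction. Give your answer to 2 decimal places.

0.78

The sequences differ at 15 of 31 sites, so p = 15/31 ≈ 0.483871.
d = −(3/4) ln(1 − 4p/3) = −0.75 ln(1 − 0.645161) = −0.75 ln(0.354839)
  = −0.75 × (-1.036091) = 0.777068 substitutions/site.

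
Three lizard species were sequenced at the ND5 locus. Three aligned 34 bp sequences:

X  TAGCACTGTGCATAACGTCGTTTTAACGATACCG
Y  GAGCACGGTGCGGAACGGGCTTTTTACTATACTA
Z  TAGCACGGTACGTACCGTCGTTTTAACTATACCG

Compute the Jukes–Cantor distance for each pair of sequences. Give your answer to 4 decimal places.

d(X,Y) = 0.4234, d(X,Z) = 0.1637, d(Y,Z) = 0.3734

X–Y: 11/34 sites differ → p ≈ 0.323529, d = −0.75 ln(1 − 0.431372) = 0.423397 ≈ 0.4234.
X–Z: 5/34 sites differ → p ≈ 0.147059, d = −0.75 ln(1 − 0.196079) = 0.163691 ≈ 0.1637.
Y–Z: 10/34 sites differ → p ≈ 0.294118, d = −0.75 ln(1 − 0.392157) = 0.373379 ≈ 0.3734.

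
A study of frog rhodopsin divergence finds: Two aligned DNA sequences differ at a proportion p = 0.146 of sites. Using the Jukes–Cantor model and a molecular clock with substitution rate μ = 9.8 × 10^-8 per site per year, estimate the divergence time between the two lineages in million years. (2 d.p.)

d = −(3/4) ln(1 − 4p/3) = −0.75 ln(1 − 0.194667) = −0.75 ln(0.805333)
  = −0.75 × (-0.216499) = 0.162374 substitutions/site.
Under a molecular clock d = 2μt, so t = d/(2μ) = 0.162374 / (2 × 9.8 × 10^-8) = 0.83 million years.

0.83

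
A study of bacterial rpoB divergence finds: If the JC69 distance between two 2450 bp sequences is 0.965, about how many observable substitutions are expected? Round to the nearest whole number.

1330

Invert JC69: p = (3/4)(1 − e^(−4d/3)) = 0.75 × (1 − e^(-1.286667)) = 0.75 × (1 − 0.276190) = 0.542858.
Expected differing sites = pL ≈ 0.542858 × 2450 = 1330.0021 ≈ 1330.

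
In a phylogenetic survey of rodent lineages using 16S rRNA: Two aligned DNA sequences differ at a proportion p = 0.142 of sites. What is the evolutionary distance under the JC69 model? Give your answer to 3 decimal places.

0.157

d = −(3/4) ln(1 − 4p/3) = −0.75 ln(1 − 0.189333) = −0.75 ln(0.810667)
  = −0.75 × (-0.209898) = 0.157424 substitutions/site.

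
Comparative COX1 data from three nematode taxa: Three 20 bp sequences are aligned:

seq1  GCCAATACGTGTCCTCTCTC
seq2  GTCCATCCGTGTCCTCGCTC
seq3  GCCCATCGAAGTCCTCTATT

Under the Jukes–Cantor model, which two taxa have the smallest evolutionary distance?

seq1–seq2: 4/20 differ, p = 0.200, d = 0.233.
seq1–seq3: 7/20 differ, p = 0.350, d = 0.471.
seq2–seq3: 7/20 differ, p = 0.350, d = 0.471.
The smallest distance is between seq1 and seq2.

seq1 and seq2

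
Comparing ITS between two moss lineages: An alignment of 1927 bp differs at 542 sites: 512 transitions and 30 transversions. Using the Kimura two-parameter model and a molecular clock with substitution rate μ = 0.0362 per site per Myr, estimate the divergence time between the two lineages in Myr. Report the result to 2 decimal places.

P = 512/1927 ≈ 0.265698 and Q = 30/1927 ≈ 0.015568.
Under the Kimura two-parameter model, d = −½ ln(1 − 2P − Q) − ¼ ln(1 − 2Q).
1 − 2P − Q = 0.453036, giving −½ ln(0.453036) = 0.395892.
1 − 2Q = 0.968864, giving −¼ ln(0.968864) = 0.007908.
d = 0.395892 + 0.007908 = 0.403800.
Under a molecular clock d = 2μt, so t = d/(2μ) = 0.403800 / (2 × 0.0362) = 5.58 Myr.

5.58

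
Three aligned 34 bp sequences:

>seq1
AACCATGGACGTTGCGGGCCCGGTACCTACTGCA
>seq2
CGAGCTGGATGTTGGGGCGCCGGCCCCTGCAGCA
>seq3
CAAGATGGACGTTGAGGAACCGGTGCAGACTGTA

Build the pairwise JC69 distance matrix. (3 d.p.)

d(seq1,seq2) = 0.535, d(seq1,seq3) = 0.373, d(seq2,seq3) = 0.535

seq1–seq2: 13/34 sites differ → p ≈ 0.382353, d = −0.75 ln(1 − 0.509804) = 0.534712 ≈ 0.535.
seq1–seq3: 10/34 sites differ → p ≈ 0.294118, d = −0.75 ln(1 − 0.392157) = 0.373379 ≈ 0.373.
seq2–seq3: 13/34 sites differ → p ≈ 0.382353, d = −0.75 ln(1 − 0.509804) = 0.534712 ≈ 0.535.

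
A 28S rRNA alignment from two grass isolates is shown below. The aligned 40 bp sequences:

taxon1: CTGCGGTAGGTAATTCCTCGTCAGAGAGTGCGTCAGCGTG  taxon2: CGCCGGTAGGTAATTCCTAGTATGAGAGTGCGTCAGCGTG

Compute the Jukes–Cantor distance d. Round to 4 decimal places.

0.1367

The sequences differ at 5 of 40 sites (2, 3, 19, 22, 23), so p = 5/40 = 0.125.
d = −(3/4) ln(1 − 4p/3) = −0.75 ln(1 − 0.166667) = −0.75 ln(0.833333)
  = −0.75 × (-0.182322) = 0.136742 substitutions/site.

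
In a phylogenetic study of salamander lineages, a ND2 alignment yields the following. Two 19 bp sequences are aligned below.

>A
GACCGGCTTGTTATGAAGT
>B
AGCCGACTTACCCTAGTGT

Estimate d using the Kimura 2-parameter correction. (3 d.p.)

Of 19 sites, 8 differences are transitions and 2 are transversions, so P = 8/19 ≈ 0.421053 and Q = 2/19 ≈ 0.105263.
Under the Kimura two-parameter model, d = −½ ln(1 − 2P − Q) − ¼ ln(1 − 2Q).
1 − 2P − Q = 0.052631, giving −½ ln(0.052631) = 1.472225.
1 − 2Q = 0.789474, giving −¼ ln(0.789474) = 0.059097.
d = 1.472225 + 0.059097 = 1.531322.

1.531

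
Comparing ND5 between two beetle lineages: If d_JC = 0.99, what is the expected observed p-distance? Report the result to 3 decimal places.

p = (3/4)(1 − e^(−4d/3)) = 0.75 × (1 − e^(-1.32)) = 0.75 × (1 − 0.267135) = 0.549649.

0.550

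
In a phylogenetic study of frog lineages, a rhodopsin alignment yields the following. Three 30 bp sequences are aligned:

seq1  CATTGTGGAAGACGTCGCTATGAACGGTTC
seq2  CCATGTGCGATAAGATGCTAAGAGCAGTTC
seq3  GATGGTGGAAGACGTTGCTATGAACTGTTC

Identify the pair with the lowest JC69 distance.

seq1–seq2: 11/30 differ, p = 0.367, d = 0.503.
seq1–seq3: 4/30 differ, p = 0.133, d = 0.147.
seq2–seq3: 12/30 differ, p = 0.400, d = 0.572.
The smallest distance is between seq1 and seq3.

seq1 and seq3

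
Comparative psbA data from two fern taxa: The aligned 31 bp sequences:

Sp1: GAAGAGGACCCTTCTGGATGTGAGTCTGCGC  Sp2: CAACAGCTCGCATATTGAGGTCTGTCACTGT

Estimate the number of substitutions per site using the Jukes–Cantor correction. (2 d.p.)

0.78

The sequences differ at 15 of 31 sites, so p = 15/31 ≈ 0.483871.
d = −(3/4) ln(1 − 4p/3) = −0.75 ln(1 − 0.645161) = −0.75 ln(0.354839)
  = −0.75 × (-1.036091) = 0.777068 substitutions/site.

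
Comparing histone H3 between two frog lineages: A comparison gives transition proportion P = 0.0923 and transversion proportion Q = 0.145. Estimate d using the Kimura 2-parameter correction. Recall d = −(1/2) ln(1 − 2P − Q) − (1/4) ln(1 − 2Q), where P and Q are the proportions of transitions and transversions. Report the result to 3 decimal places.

Under the Kimura two-parameter model, d = −½ ln(1 − 2P − Q) − ¼ ln(1 − 2Q).
1 − 2P − Q = 0.6704, giving −½ ln(0.6704) = 0.199940.
1 − 2Q = 0.71, giving −¼ ln(0.71) = 0.085623.
d = 0.199940 + 0.085623 = 0.285563.

0.286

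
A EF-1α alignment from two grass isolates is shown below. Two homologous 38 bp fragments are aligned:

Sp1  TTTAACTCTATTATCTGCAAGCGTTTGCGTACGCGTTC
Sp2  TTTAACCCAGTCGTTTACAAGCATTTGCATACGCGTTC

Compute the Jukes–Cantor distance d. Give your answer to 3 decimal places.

The sequences differ at 9 of 38 sites (7, 9, 10, 12, 13, 15, 17, 23, 29), so p = 9/38 ≈ 0.236842.
d = −(3/4) ln(1 − 4p/3) = −0.75 ln(1 − 0.315789) = −0.75 ln(0.684211)
  = −0.75 × (-0.379489) = 0.284617 substitutions/site.

0.285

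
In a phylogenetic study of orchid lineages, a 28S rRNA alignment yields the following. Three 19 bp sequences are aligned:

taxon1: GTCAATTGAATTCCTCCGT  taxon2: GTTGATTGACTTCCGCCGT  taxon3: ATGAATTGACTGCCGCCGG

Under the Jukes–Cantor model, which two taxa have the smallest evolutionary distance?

taxon1–taxon2: 4/19 differ, p = 0.211, d = 0.247.
taxon1–taxon3: 6/19 differ, p = 0.316, d = 0.410.
taxon2–taxon3: 5/19 differ, p = 0.263, d = 0.324.
The smallest distance is between taxon1 and taxon2.

taxon1 and taxon2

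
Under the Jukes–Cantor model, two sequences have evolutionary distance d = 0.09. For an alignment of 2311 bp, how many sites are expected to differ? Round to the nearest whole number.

196

Invert JC69: p = (3/4)(1 − e^(−4d/3)) = 0.75 × (1 − e^(-0.12)) = 0.75 × (1 − 0.886920) = 0.084810.
Expected differing sites = pL ≈ 0.084810 × 2311 = 195.99591 ≈ 196.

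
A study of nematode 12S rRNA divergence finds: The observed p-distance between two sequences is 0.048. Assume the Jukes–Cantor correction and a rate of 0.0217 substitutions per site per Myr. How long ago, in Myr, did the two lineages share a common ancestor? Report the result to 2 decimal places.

d = −(3/4) ln(1 − 4p/3) = −0.75 ln(1 − 0.064) = −0.75 ln(0.936)
  = −0.75 × (-0.066140) = 0.049605 substitutions/site.
Under a molecular clock d = 2μt, so t = d/(2μ) = 0.049605 / (2 × 0.0217) = 1.14 Myr.

1.14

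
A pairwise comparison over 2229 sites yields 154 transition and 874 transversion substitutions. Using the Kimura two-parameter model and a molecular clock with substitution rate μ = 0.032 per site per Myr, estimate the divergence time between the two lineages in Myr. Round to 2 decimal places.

P = 154/2229 ≈ 0.069089 and Q = 874/2229 ≈ 0.392104.
Under the Kimura two-parameter model, d = −½ ln(1 − 2P − Q) − ¼ ln(1 − 2Q).
1 − 2P − Q = 0.469718, giving −½ ln(0.469718) = 0.377811.
1 − 2Q = 0.215792, giving −¼ ln(0.215792) = 0.383360.
d = 0.377811 + 0.383360 = 0.761171.
Under a molecular clock d = 2μt, so t = d/(2μ) = 0.761171 / (2 × 0.032) = 11.89 Myr.

11.89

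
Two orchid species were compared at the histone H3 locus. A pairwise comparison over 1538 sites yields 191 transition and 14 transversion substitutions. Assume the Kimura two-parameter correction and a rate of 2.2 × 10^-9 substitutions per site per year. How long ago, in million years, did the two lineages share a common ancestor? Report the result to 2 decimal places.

34.87

P = 191/1538 ≈ 0.124187 and Q = 14/1538 ≈ 0.009103.
Under the Kimura two-parameter model, d = −½ ln(1 − 2P − Q) − ¼ ln(1 − 2Q).
1 − 2P − Q = 0.742523, giving −½ ln(0.742523) = 0.148851.
1 − 2Q = 0.981794, giving −¼ ln(0.981794) = 0.004593.
d = 0.148851 + 0.004593 = 0.153444.
Under a molecular clock d = 2μt, so t = d/(2μ) = 0.153444 / (2 × 2.2 × 10^-9) = 34.87 million years.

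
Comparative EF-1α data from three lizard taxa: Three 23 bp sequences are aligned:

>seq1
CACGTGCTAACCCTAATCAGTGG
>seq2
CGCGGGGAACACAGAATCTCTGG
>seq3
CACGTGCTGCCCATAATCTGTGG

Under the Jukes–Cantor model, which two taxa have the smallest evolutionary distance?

seq1–seq2: 10/23 differ, p = 0.435, d = 0.650.
seq1–seq3: 4/23 differ, p = 0.174, d = 0.198.
seq2–seq3: 8/23 differ, p = 0.348, d = 0.467.
The smallest distance is between seq1 and seq3.

seq1 and seq3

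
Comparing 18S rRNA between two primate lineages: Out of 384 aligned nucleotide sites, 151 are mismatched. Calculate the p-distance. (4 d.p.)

0.3932

p = 151/384 = 0.393229… ≈ 0.3932 (to 4 d.p.).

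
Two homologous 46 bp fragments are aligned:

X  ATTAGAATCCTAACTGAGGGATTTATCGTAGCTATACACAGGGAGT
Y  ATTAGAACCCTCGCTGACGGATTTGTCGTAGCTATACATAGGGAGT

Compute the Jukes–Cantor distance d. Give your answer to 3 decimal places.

0.143

The sequences differ at 6 of 46 sites (8, 12, 13, 18, 25, 39), so p = 6/46 ≈ 0.130435.
d = −(3/4) ln(1 − 4p/3) = −0.75 ln(1 − 0.173913) = −0.75 ln(0.826087)
  = −0.75 × (-0.191055) = 0.143291 substitutions/site.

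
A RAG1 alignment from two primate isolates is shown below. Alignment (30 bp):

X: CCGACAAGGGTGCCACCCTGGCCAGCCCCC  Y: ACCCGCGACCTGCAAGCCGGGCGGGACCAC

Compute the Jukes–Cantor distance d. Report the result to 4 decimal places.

The sequences differ at 16 of 30 sites, so p = 16/30 ≈ 0.533333.
d = −(3/4) ln(1 − 4p/3) = −0.75 ln(1 − 0.711111) = −0.75 ln(0.288889)
  = −0.75 × (-1.241713) = 0.931285 substitutions/site.

0.9313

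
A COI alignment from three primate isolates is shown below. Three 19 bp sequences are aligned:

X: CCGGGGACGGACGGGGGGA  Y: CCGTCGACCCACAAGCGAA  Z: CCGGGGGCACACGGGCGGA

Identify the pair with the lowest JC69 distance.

X–Y: 8/19 differ, p = 0.421, d = 0.618.
X–Z: 4/19 differ, p = 0.211, d = 0.247.
Y–Z: 7/19 differ, p = 0.368, d = 0.507.
The smallest distance is between X and Z.

X and Z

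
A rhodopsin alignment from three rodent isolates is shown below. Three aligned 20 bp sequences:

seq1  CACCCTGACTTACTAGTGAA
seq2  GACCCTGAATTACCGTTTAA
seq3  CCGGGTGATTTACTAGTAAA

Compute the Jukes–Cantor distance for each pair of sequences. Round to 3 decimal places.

d(seq1,seq2) = 0.383, d(seq1,seq3) = 0.383, d(seq2,seq3) = 0.824

seq1–seq2: 6/20 sites differ → p = 0.3, d = −0.75 ln(1 − 0.4) = 0.383119 ≈ 0.383.
seq1–seq3: 6/20 sites differ → p = 0.3, d = −0.75 ln(1 − 0.4) = 0.383119 ≈ 0.383.
seq2–seq3: 10/20 sites differ → p = 0.5, d = −0.75 ln(1 − 0.666667) = 0.823960 ≈ 0.824.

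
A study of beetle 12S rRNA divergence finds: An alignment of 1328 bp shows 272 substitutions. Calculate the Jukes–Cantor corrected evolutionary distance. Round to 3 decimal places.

0.239

p = 272/1328 ≈ 0.204819.
d = −(3/4) ln(1 − 4p/3) = −0.75 ln(1 − 0.273092) = −0.75 ln(0.726908)
  = −0.75 × (-0.318955) = 0.239216 substitutions/site.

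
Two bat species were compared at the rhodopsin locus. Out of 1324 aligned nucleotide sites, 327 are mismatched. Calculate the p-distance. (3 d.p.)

p = 327/1324 = 0.246978… ≈ 0.247 (to 3 d.p.).

0.247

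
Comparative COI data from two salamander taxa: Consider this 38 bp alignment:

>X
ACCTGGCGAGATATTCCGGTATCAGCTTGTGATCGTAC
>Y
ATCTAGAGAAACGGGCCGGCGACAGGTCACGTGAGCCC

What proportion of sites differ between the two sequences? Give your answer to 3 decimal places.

0.526

The sequences differ at 20 of 38 positions.
p = 20/38 = 0.526315… ≈ 0.526 (to 3 d.p.).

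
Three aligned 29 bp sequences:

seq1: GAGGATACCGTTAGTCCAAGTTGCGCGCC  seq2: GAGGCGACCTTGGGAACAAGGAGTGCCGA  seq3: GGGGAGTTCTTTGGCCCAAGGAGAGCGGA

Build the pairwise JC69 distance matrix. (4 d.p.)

d(seq1,seq2) = 0.6829, d(seq1,seq3) = 0.6018, d(seq2,seq3) = 0.4006

seq1–seq2: 13/29 sites differ → p ≈ 0.448276, d = −0.75 ln(1 − 0.597701) = 0.682920 ≈ 0.6829.
seq1–seq3: 12/29 sites differ → p ≈ 0.413793, d = −0.75 ln(1 − 0.551724) = 0.601760 ≈ 0.6018.
seq2–seq3: 9/29 sites differ → p ≈ 0.310345, d = −0.75 ln(1 − 0.413793) = 0.400562 ≈ 0.4006.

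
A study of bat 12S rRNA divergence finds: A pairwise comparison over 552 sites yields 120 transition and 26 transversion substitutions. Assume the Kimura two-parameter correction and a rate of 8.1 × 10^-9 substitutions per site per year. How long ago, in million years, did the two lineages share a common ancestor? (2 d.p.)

P = 120/552 ≈ 0.217391 and Q = 26/552 ≈ 0.047101.
Under the Kimura two-parameter model, d = −½ ln(1 − 2P − Q) − ¼ ln(1 − 2Q).
1 − 2P − Q = 0.518117, giving −½ ln(0.518117) = 0.328777.
1 − 2Q = 0.905798, giving −¼ ln(0.905798) = 0.024735.
d = 0.328777 + 0.024735 = 0.353512.
Under a molecular clock d = 2μt, so t = d/(2μ) = 0.353512 / (2 × 8.1 × 10^-9) = 21.82 million years.

21.82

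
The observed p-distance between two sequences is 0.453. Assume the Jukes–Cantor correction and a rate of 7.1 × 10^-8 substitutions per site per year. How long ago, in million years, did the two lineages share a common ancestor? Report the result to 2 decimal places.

d = −(3/4) ln(1 − 4p/3) = −0.75 ln(1 − 0.604) = −0.75 ln(0.396)
  = −0.75 × (-0.926341) = 0.694756 substitutions/site.
Under a molecular clock d = 2μt, so t = d/(2μ) = 0.694756 / (2 × 7.1 × 10^-8) = 4.89 million years.

4.89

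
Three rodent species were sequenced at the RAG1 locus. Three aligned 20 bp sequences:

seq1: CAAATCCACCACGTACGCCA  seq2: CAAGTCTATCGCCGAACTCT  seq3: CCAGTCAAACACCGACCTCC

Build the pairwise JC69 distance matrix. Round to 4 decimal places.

seq1–seq2: 10/20 sites differ → p = 0.5, d = −0.75 ln(1 − 0.666667) = 0.823960 ≈ 0.8240.
seq1–seq3: 9/20 sites differ → p = 0.45, d = −0.75 ln(1 − 0.6) = 0.687218 ≈ 0.6872.
seq2–seq3: 6/20 sites differ → p = 0.3, d = −0.75 ln(1 − 0.4) = 0.383119 ≈ 0.3831.

d(seq1,seq2) = 0.8240, d(seq1,seq3) = 0.6872, d(seq2,seq3) = 0.3831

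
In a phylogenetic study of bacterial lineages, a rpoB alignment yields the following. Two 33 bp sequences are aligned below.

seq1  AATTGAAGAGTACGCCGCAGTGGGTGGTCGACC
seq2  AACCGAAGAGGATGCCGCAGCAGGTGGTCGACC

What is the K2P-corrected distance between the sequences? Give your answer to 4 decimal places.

0.2184

Of 33 sites, 5 differences are transitions and 1 are transversions, so P = 5/33 ≈ 0.151515 and Q = 1/33 ≈ 0.030303.
Under the Kimura two-parameter model, d = −½ ln(1 − 2P − Q) − ¼ ln(1 − 2Q).
1 − 2P − Q = 0.666667, giving −½ ln(0.666667) = 0.202732.
1 − 2Q = 0.939394, giving −¼ ln(0.939394) = 0.015630.
d = 0.202732 + 0.015630 = 0.218362.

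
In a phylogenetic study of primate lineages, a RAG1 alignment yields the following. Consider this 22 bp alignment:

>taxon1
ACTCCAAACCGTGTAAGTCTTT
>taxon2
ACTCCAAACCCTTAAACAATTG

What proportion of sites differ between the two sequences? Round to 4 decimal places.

The sequences differ at 7 of 22 positions (sites 11, 13, 14, 17, 18, 19, 22).
p = 7/22 = 0.318181… ≈ 0.3182 (to 4 d.p.).

0.3182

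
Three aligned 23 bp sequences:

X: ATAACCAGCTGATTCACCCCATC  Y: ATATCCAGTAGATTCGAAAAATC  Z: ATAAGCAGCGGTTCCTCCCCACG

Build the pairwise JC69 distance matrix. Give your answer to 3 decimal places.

X–Y: 8/23 sites differ → p ≈ 0.347826, d = −0.75 ln(1 − 0.463768) = 0.467391 ≈ 0.467.
X–Z: 7/23 sites differ → p ≈ 0.304348, d = −0.75 ln(1 − 0.405797) = 0.390401 ≈ 0.390.
Y–Z: 13/23 sites differ → p ≈ 0.565217, d = −0.75 ln(1 − 0.753623) = 1.050669 ≈ 1.051.

d(X,Y) = 0.467, d(X,Z) = 0.390, d(Y,Z) = 1.051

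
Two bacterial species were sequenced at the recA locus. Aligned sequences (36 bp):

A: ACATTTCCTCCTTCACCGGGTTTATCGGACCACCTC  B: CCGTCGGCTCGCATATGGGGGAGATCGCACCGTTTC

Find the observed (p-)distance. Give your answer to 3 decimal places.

The sequences differ at 18 of 36 positions.
p = 18/36 = 0.500.

0.500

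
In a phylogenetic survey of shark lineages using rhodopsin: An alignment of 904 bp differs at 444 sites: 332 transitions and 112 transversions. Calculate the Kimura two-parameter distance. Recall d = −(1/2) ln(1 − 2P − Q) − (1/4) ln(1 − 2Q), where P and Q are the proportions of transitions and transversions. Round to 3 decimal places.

1.049

P = 332/904 ≈ 0.367257 and Q = 112/904 ≈ 0.123894.
Under the Kimura two-parameter model, d = −½ ln(1 − 2P − Q) − ¼ ln(1 − 2Q).
1 − 2P − Q = 0.141592, giving −½ ln(0.141592) = 0.977403.
1 − 2Q = 0.752212, giving −¼ ln(0.752212) = 0.071184.
d = 0.977403 + 0.071184 = 1.048587.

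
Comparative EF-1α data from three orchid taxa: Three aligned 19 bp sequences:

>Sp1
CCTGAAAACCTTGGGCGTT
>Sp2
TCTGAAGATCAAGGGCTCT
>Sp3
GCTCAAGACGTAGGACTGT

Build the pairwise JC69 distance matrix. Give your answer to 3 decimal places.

Sp1–Sp2: 7/19 sites differ → p ≈ 0.368421, d = −0.75 ln(1 − 0.491228) = 0.506816 ≈ 0.507.
Sp1–Sp3: 8/19 sites differ → p ≈ 0.421053, d = −0.75 ln(1 − 0.561404) = 0.618132 ≈ 0.618.
Sp2–Sp3: 7/19 sites differ → p ≈ 0.368421, d = −0.75 ln(1 − 0.491228) = 0.506816 ≈ 0.507.

d(Sp1,Sp2) = 0.507, d(Sp1,Sp3) = 0.618, d(Sp2,Sp3) = 0.507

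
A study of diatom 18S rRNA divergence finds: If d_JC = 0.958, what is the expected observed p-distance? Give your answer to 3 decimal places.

p = (3/4)(1 − e^(−4d/3)) = 0.75 × (1 − e^(-1.277333)) = 0.75 × (1 − 0.278780) = 0.540915.

0.541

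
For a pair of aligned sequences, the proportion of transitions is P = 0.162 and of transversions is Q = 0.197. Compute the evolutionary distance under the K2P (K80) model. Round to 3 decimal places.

Under the Kimura two-parameter model, d = −½ ln(1 − 2P − Q) − ¼ ln(1 − 2Q).
1 − 2P − Q = 0.479, giving −½ ln(0.479) = 0.368027.
1 − 2Q = 0.606, giving −¼ ln(0.606) = 0.125219.
d = 0.368027 + 0.125219 = 0.493246.

0.493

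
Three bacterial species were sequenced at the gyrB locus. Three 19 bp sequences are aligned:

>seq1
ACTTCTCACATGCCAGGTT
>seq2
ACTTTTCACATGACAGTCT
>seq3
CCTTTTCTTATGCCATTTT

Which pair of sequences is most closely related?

seq1–seq2: 4/19 differ, p = 0.211, d = 0.247.
seq1–seq3: 6/19 differ, p = 0.316, d = 0.410.
seq2–seq3: 6/19 differ, p = 0.316, d = 0.410.
The smallest distance is between seq1 and seq2.

seq1 and seq2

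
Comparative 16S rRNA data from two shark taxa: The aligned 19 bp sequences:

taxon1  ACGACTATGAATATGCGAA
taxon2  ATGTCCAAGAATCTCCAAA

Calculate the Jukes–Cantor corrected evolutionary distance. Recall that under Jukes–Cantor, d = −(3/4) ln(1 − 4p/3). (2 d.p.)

The sequences differ at 7 of 19 sites (2, 4, 6, 8, 13, 15, 17), so p = 7/19 ≈ 0.368421.
d = −(3/4) ln(1 − 4p/3) = −0.75 ln(1 − 0.491228) = −0.75 ln(0.508772)
  = −0.75 × (-0.675755) = 0.506816 substitutions/site.

0.51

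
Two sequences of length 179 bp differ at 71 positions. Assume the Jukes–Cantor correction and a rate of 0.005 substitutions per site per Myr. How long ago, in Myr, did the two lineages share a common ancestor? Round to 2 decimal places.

p = 71/179 ≈ 0.396648.
d = −(3/4) ln(1 − 4p/3) = −0.75 ln(1 − 0.528864) = −0.75 ln(0.471136)
  = −0.75 × (-0.752608) = 0.564456 substitutions/site.
Under a molecular clock d = 2μt, so t = d/(2μ) = 0.564456 / (2 × 0.005) = 56.45 Myr.

56.45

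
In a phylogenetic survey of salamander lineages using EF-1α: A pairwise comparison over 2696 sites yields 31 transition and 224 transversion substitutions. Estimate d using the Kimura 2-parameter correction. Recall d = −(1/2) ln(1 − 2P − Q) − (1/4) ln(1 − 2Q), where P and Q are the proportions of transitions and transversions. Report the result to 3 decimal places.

0.102

P = 31/2696 ≈ 0.011499 and Q = 224/2696 ≈ 0.083086.
Under the Kimura two-parameter model, d = −½ ln(1 − 2P − Q) − ¼ ln(1 − 2Q).
1 − 2P − Q = 0.893916, giving −½ ln(0.893916) = 0.056072.
1 − 2Q = 0.833828, giving −¼ ln(0.833828) = 0.045432.
d = 0.056072 + 0.045432 = 0.101504.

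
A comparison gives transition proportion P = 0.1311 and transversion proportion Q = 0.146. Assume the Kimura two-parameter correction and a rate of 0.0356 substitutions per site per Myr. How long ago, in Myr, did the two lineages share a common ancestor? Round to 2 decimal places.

Under the Kimura two-parameter model, d = −½ ln(1 − 2P − Q) − ¼ ln(1 − 2Q).
1 − 2P − Q = 0.5918, giving −½ ln(0.5918) = 0.262293.
1 − 2Q = 0.708, giving −¼ ln(0.708) = 0.086328.
d = 0.262293 + 0.086328 = 0.348621.
Under a molecular clock d = 2μt, so t = d/(2μ) = 0.348621 / (2 × 0.0356) = 4.90 Myr.

4.90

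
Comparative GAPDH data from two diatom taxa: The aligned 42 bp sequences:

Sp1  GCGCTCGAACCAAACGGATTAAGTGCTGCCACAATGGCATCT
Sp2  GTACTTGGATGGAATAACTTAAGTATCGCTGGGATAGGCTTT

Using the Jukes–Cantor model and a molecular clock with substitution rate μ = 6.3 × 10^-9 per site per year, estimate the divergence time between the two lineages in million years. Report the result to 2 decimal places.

The sequences differ at 22 of 42 sites, so p = 22/42 ≈ 0.52381.
d = −(3/4) ln(1 − 4p/3) = −0.75 ln(1 − 0.698413) = −0.75 ln(0.301587)
  = −0.75 × (-1.198697) = 0.899023 substitutions/site.
Under a molecular clock d = 2μt, so t = d/(2μ) = 0.899023 / (2 × 6.3 × 10^-9) = 71.35 million years.

71.35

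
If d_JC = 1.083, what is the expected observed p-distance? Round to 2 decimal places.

0.57

p = (3/4)(1 − e^(−4d/3)) = 0.75 × (1 − e^(-1.444)) = 0.75 × (1 − 0.235982) = 0.573014.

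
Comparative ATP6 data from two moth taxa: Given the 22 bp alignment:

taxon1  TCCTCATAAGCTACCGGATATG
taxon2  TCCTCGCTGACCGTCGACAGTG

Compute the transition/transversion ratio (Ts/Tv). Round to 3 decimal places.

3.000

Transitions are A↔G and C↔T; transversions are all other mismatches.
Transitions: 9. Transversions: 3.
R = 9/3 = 3.000.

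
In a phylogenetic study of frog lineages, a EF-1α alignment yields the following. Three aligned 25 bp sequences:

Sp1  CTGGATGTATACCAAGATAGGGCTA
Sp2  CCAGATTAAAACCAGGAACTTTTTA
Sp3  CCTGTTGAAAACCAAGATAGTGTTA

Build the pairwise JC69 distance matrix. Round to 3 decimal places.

Sp1–Sp2: 12/25 sites differ → p = 0.48, d = −0.75 ln(1 − 0.64) = 0.766238 ≈ 0.766.
Sp1–Sp3: 7/25 sites differ → p = 0.28, d = −0.75 ln(1 − 0.373333) = 0.350505 ≈ 0.351.
Sp2–Sp3: 8/25 sites differ → p = 0.32, d = −0.75 ln(1 − 0.426667) = 0.417216 ≈ 0.417.

d(Sp1,Sp2) = 0.766, d(Sp1,Sp3) = 0.351, d(Sp2,Sp3) = 0.417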